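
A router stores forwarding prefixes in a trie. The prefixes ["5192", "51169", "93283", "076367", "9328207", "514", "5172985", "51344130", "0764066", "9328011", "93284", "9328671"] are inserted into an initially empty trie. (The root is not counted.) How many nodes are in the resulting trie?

44

Count nodes per top-level branch (shared prefixes stored once):
  '0'-branch (076367, 0764066): 10 nodes
  '5'-branch (51169, 51344130, 514, 5172985, 5192): 19 nodes
  '9'-branch (9328011, 9328207, 93283, 93284, 9328671): 15 nodes
Sum: 44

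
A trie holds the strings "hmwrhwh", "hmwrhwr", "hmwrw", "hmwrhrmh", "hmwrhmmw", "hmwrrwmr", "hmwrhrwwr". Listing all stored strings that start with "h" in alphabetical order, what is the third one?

hmwrhrwwr

Words with prefix "h", in lexicographic order: "hmwrhmmw", "hmwrhrmh", "hmwrhrwwr", "hmwrhwh", "hmwrhwr", "hmwrrwmr", "hmwrw"
The 3rd is hmwrhrwwr.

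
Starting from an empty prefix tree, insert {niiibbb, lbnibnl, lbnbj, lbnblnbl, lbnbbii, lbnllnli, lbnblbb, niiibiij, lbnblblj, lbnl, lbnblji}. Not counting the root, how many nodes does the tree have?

37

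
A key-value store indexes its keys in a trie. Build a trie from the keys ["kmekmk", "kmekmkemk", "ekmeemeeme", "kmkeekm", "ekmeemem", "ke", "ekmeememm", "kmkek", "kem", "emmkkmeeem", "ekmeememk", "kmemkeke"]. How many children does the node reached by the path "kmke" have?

2

The children of the "kmke" node are the distinct next characters among strings starting with "kmke".
Distinct next characters after "kmke": e, k.
That node has 2 child edges.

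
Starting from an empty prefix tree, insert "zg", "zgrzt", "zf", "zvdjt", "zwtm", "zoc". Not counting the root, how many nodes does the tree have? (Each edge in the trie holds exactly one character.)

Trace insertions, counting only characters that open a new branch:
  "zg" → 2 new (z, g)
  "zgrzt" → prefix "zg" already present; 3 new (r, z, t)
  "zf" → prefix "z" already present; 1 new (f)
  "zvdjt" → prefix "z" already present; 4 new (v, d, j, t)
  "zwtm" → prefix "z" already present; 3 new (w, t, m)
  "zoc" → prefix "z" already present; 2 new (o, c)
Total nodes = 2 + 3 + 1 + 4 + 3 + 2 = 15

15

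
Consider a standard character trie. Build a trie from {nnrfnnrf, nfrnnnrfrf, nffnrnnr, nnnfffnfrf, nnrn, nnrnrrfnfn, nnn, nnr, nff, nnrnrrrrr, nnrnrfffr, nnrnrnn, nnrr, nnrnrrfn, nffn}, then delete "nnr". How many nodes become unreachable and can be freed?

After clearing the end-marker at "nnr", prune upward until reaching a node still needed by another word.
Every node on "nnr" is still needed (e.g. by "nnrfnnrf"), so nothing is freed.
Nodes removed: 0

0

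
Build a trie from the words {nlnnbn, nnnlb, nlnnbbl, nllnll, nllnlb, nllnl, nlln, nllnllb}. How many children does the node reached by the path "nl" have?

2

Walk "nl" from the root, arriving at one node.
Characters that immediately follow "nl" among the stored strings: {l, n}.
That node has 2 child edges.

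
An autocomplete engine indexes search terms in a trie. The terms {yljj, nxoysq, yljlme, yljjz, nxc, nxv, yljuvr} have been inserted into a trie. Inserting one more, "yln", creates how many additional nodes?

1

Walking "yln" from the root, the first 2 characters ("yl") follow existing edges; "n" is the first miss.
New nodes needed: |"yln"| − 2 = 3 − 2 = 1.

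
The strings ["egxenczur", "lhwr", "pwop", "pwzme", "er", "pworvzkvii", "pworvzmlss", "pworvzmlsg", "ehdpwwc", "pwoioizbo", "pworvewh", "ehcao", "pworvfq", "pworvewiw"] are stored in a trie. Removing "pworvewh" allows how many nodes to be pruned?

1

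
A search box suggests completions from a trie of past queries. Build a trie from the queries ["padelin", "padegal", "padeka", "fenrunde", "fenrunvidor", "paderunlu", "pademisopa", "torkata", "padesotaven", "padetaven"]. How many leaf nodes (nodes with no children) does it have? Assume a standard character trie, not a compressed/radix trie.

Leaves are exactly the stored words that no other stored word extends.
Those words: "fenrunde", "fenrunvidor", "padegal", "padeka", "padelin", "pademisopa", "paderunlu", "padesotaven", "padetaven", "torkata"
Leaf count: 10

10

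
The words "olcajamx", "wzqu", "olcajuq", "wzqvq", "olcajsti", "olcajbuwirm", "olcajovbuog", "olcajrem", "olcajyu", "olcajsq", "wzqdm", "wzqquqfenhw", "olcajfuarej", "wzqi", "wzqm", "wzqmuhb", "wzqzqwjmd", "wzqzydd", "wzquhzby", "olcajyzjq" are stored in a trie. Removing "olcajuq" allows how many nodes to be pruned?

2

Walk "olcajuq" from the leaf back toward the root, removing each node that no remaining word uses.
The suffix "uq" (2 nodes) is used only by "olcajuq"; the node for "olcaj" still has the child "a", so pruning stops there.
Nodes removed: 2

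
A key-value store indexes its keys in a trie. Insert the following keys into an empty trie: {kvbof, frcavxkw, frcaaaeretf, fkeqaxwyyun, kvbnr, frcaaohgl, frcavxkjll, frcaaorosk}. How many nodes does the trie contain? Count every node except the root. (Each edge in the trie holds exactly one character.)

43

For each word, the new-node count is its length minus the longest prefix already in the trie:
  "kvbof" → 5 new (k, v, b, o, f)
  "frcavxkw" → 8 new (f, r, c, a, v, x, k, w)
  "frcaaaeretf" → prefix "frca" already present; 7 new (a, a, e, r, e, t, f)
  "fkeqaxwyyun" → prefix "f" already present; 10 new (k, e, q, a, x, w, y, y, u, n)
  "kvbnr" → prefix "kvb" already present; 2 new (n, r)
  "frcaaohgl" → prefix "frcaa" already present; 4 new (o, h, g, l)
  "frcavxkjll" → prefix "frcavxk" already present; 3 new (j, l, l)
  "frcaaorosk" → prefix "frcaao" already present; 4 new (r, o, s, k)
Total nodes = 5 + 8 + 7 + 10 + 2 + 4 + 3 + 4 = 43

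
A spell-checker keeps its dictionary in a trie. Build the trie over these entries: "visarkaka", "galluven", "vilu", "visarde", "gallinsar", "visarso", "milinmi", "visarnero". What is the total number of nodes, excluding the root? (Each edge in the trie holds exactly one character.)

Insert word by word; a character creates a node only if that edge doesn't already exist:
  "visarkaka" → 9 new (v, i, s, a, r, k, a, k, a)
  "galluven" → 8 new (g, a, l, l, u, v, e, n)
  "vilu" → prefix "vi" already present; 2 new (l, u)
  "visarde" → prefix "visar" already present; 2 new (d, e)
  "gallinsar" → prefix "gall" already present; 5 new (i, n, s, a, r)
  "visarso" → prefix "visar" already present; 2 new (s, o)
  "milinmi" → 7 new (m, i, l, i, n, m, i)
  "visarnero" → prefix "visar" already present; 4 new (n, e, r, o)
Total nodes = 9 + 8 + 2 + 2 + 5 + 2 + 7 + 4 = 39

39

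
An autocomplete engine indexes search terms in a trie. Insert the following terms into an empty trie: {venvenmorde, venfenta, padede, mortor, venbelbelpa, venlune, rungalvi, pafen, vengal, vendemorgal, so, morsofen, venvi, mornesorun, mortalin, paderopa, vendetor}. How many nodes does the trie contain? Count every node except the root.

88

Trace insertions, counting only characters that open a new branch:
  "venvenmorde" → 11 new (v, e, n, v, e, n, m, o, r, d, e)
  "venfenta" → prefix "ven" already present; 5 new (f, e, n, t, a)
  "padede" → 6 new (p, a, d, e, d, e)
  "mortor" → 6 new (m, o, r, t, o, r)
  "venbelbelpa" → prefix "ven" already present; 8 new (b, e, l, b, e, l, p, a)
  "venlune" → prefix "ven" already present; 4 new (l, u, n, e)
  "rungalvi" → 8 new (r, u, n, g, a, l, v, i)
  "pafen" → prefix "pa" already present; 3 new (f, e, n)
  "vengal" → prefix "ven" already present; 3 new (g, a, l)
  "vendemorgal" → prefix "ven" already present; 8 new (d, e, m, o, r, g, a, l)
  "so" → 2 new (s, o)
  "morsofen" → prefix "mor" already present; 5 new (s, o, f, e, n)
  "venvi" → prefix "venv" already present; 1 new (i)
  "mornesorun" → prefix "mor" already present; 7 new (n, e, s, o, r, u, n)
  "mortalin" → prefix "mort" already present; 4 new (a, l, i, n)
  "paderopa" → prefix "pade" already present; 4 new (r, o, p, a)
  "vendetor" → prefix "vende" already present; 3 new (t, o, r)
Total nodes = 11 + 5 + 6 + 6 + 8 + 4 + 8 + 3 + 3 + 8 + 2 + 5 + 1 + 7 + 4 + 4 + 3 = 88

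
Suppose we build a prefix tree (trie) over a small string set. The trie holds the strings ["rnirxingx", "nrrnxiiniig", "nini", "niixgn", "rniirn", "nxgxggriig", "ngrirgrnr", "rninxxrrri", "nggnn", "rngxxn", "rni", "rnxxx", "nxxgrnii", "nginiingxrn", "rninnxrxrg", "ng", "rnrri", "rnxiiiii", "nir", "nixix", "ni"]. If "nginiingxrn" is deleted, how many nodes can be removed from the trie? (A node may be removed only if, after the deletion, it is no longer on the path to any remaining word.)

9

After clearing the end-marker at "nginiingxrn", prune upward until reaching a node still needed by another word.
The suffix "iniingxrn" (9 nodes) is used only by "nginiingxrn"; the node for "ng" still has the child "r", so pruning stops there.
Nodes removed: 9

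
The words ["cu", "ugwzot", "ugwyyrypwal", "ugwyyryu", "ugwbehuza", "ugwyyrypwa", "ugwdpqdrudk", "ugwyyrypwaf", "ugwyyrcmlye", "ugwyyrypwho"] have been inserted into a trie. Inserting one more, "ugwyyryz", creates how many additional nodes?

Walking "ugwyyryz" from the root, the first 7 characters ("ugwyyry") follow existing edges; "z" is the first miss.
Each of the 1 remaining characters creates one node.

1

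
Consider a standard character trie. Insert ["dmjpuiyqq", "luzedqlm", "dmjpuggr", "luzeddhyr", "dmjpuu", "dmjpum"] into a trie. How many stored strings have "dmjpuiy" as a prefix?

Filter for entries beginning with "dmjpuiy":
Words under "dmjpuiy": dmjpuiyqq
Count: 1

1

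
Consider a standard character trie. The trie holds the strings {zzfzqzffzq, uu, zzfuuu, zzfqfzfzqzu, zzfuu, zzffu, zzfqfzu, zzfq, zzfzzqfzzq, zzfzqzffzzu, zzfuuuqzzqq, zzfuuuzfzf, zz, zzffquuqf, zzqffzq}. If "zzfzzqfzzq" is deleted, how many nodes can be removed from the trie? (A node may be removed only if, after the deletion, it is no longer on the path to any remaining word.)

Walk "zzfzzqfzzq" from the leaf back toward the root, removing each node that no remaining word uses.
The suffix "zqfzzq" (6 nodes) is used only by "zzfzzqfzzq"; the node for "zzfz" still has the child "q", so pruning stops there.
Nodes removed: 6

6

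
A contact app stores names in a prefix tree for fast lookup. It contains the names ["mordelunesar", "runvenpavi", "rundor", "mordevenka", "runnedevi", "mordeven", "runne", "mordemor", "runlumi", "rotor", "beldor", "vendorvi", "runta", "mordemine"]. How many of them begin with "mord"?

Traverse to the node for "mord", then collect every word in that subtree.
Matches: "mordelunesar", "mordemine", "mordemor", "mordeven", "mordevenka"
Count: 5

5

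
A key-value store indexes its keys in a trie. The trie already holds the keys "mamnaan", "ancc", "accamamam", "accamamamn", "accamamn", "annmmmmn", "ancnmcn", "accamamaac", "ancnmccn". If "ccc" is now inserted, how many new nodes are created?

No existing word starts with "c", so every character of "ccc" needs a new node.
3 − 0 = 3 new nodes.

3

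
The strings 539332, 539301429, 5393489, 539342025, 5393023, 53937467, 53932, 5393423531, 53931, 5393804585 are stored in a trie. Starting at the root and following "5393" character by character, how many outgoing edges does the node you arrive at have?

7

Follow the path "5393" to its node, then look at its outgoing edges.
Distinct next characters after "5393": 0, 1, 2, 3, 4, 7, 8.
That node has 7 child edges.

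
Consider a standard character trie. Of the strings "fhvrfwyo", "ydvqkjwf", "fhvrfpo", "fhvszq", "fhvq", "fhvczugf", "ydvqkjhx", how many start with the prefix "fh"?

Walk to "fh"; the words in its subtree are exactly those with that prefix.
Matches: "fhvczugf", "fhvq", "fhvrfpo", "fhvrfwyo", "fhvszq"
Count: 5

5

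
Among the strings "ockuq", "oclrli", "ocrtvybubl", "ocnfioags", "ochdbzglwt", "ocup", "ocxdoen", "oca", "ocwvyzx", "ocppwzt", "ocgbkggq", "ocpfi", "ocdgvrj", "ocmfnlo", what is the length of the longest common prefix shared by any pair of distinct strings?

Look for the deepest trie node that still has at least two words in its subtree.
"ocpfi" and "ocppwzt" agree on "ocp" (3 characters) before diverging; nothing deeper is shared.
Longest shared-prefix length: 3

3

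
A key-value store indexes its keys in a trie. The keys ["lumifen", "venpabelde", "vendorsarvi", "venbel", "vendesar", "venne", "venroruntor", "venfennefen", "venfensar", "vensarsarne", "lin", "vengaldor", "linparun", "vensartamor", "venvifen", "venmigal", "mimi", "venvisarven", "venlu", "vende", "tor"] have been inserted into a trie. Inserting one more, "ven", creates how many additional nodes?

"ven" is already a full path in the trie; only an end-marker is added.
No new nodes are needed: 0.

0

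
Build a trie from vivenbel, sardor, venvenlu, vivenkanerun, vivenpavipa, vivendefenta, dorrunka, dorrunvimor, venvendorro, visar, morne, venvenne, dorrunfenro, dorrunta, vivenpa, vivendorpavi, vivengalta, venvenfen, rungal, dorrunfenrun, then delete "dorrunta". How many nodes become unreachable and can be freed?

2

After clearing the end-marker at "dorrunta", prune upward until reaching a node still needed by another word.
The suffix "ta" (2 nodes) is used only by "dorrunta"; the node for "dorrun" still has the child "k", so pruning stops there.
Nodes removed: 2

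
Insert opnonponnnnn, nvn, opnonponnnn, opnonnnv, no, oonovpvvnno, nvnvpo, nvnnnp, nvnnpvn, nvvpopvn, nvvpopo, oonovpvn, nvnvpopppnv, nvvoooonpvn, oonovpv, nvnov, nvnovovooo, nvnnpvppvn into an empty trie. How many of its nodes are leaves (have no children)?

13

Leaves are exactly the stored words that no other stored word extends.
Those words: "no", "nvnnnp", "nvnnpvn", "nvnnpvppvn", "nvnovovooo", "nvnvpopppnv", "nvvoooonpvn", "nvvpopo", "nvvpopvn", "oonovpvn", "oonovpvvnno", "opnonnnv", "opnonponnnnn"
Leaf count: 13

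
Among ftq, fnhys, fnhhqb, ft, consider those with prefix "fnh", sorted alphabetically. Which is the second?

fnhys

Words with prefix "fnh", in lexicographic order: "fnhhqb", "fnhys"
Position 2: fnhys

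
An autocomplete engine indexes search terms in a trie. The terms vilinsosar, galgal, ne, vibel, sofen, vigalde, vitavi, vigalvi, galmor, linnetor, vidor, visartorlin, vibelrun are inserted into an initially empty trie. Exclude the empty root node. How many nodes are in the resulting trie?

63

Trace insertions, counting only characters that open a new branch:
  "vilinsosar" → 10 new (v, i, l, i, n, s, o, s, a, r)
  "galgal" → 6 new (g, a, l, g, a, l)
  "ne" → 2 new (n, e)
  "vibel" → prefix "vi" already present; 3 new (b, e, l)
  "sofen" → 5 new (s, o, f, e, n)
  "vigalde" → prefix "vi" already present; 5 new (g, a, l, d, e)
  "vitavi" → prefix "vi" already present; 4 new (t, a, v, i)
  "vigalvi" → prefix "vigal" already present; 2 new (v, i)
  "galmor" → prefix "gal" already present; 3 new (m, o, r)
  "linnetor" → 8 new (l, i, n, n, e, t, o, r)
  "vidor" → prefix "vi" already present; 3 new (d, o, r)
  "visartorlin" → prefix "vi" already present; 9 new (s, a, r, t, o, r, l, i, n)
  "vibelrun" → prefix "vibel" already present; 3 new (r, u, n)
Total nodes = 10 + 6 + 2 + 3 + 5 + 5 + 4 + 2 + 3 + 8 + 3 + 9 + 3 = 63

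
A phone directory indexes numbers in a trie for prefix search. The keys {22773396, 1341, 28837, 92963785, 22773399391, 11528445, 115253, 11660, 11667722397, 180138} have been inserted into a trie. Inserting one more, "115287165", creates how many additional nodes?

4

The longest prefix of "115287165" already in the trie is "11528" (length 5).
New nodes needed: |"115287165"| − 5 = 9 − 5 = 4.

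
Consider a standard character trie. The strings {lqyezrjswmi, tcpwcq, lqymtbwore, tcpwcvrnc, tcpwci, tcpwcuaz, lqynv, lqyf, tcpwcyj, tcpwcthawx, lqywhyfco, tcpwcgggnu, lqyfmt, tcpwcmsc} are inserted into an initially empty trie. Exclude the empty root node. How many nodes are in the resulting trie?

58

Insert word by word; a character creates a node only if that edge doesn't already exist:
  "lqyezrjswmi" → 11 new (l, q, y, e, z, r, j, s, w, m, i)
  "tcpwcq" → 6 new (t, c, p, w, c, q)
  "lqymtbwore" → prefix "lqy" already present; 7 new (m, t, b, w, o, r, e)
  "tcpwcvrnc" → prefix "tcpwc" already present; 4 new (v, r, n, c)
  "tcpwci" → prefix "tcpwc" already present; 1 new (i)
  "tcpwcuaz" → prefix "tcpwc" already present; 3 new (u, a, z)
  "lqynv" → prefix "lqy" already present; 2 new (n, v)
  "lqyf" → prefix "lqy" already present; 1 new (f)
  "tcpwcyj" → prefix "tcpwc" already present; 2 new (y, j)
  "tcpwcthawx" → prefix "tcpwc" already present; 5 new (t, h, a, w, x)
  "lqywhyfco" → prefix "lqy" already present; 6 new (w, h, y, f, c, o)
  "tcpwcgggnu" → prefix "tcpwc" already present; 5 new (g, g, g, n, u)
  "lqyfmt" → prefix "lqyf" already present; 2 new (m, t)
  "tcpwcmsc" → prefix "tcpwc" already present; 3 new (m, s, c)
Total nodes = 11 + 6 + 7 + 4 + 1 + 3 + 2 + 1 + 2 + 5 + 6 + 5 + 2 + 3 = 58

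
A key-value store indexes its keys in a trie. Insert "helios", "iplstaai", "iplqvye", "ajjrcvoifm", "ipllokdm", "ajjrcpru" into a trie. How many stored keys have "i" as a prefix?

3

Filter for entries beginning with "i":
Words under "i": ipllokdm, iplqvye, iplstaai
Count: 3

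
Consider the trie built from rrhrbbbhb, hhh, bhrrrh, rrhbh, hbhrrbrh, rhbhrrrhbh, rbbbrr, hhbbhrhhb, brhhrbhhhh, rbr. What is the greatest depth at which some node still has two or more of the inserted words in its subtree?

3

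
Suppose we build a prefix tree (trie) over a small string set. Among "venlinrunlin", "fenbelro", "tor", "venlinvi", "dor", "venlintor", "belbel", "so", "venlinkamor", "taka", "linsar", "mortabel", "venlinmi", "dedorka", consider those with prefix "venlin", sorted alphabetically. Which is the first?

Filter for "venlin…" and sort: "venlinkamor", "venlinmi", "venlinrunlin", "venlintor", "venlinvi"
The 1st is venlinkamor.

venlinkamor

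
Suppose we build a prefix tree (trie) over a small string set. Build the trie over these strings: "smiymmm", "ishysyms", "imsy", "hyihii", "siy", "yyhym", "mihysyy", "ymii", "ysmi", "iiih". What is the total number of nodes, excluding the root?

47

For each word, the new-node count is its length minus the longest prefix already in the trie:
  "smiymmm" → 7 new (s, m, i, y, m, m, m)
  "ishysyms" → 8 new (i, s, h, y, s, y, m, s)
  "imsy" → prefix "i" already present; 3 new (m, s, y)
  "hyihii" → 6 new (h, y, i, h, i, i)
  "siy" → prefix "s" already present; 2 new (i, y)
  "yyhym" → 5 new (y, y, h, y, m)
  "mihysyy" → 7 new (m, i, h, y, s, y, y)
  "ymii" → prefix "y" already present; 3 new (m, i, i)
  "ysmi" → prefix "y" already present; 3 new (s, m, i)
  "iiih" → prefix "i" already present; 3 new (i, i, h)
Total nodes = 7 + 8 + 3 + 6 + 2 + 5 + 7 + 3 + 3 + 3 = 47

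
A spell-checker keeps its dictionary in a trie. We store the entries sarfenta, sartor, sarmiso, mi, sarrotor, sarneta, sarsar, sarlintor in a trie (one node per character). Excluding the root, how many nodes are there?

Trie structure (* marks end of a word):
(root)
├─ m
│  └─ i *
└─ s
   └─ a
      └─ r
         ├─ f
         │  └─ e
         │     └─ n
         │        └─ t
         │           └─ a *
         ├─ l
         │  └─ i
         │     └─ n
         │        └─ t
         │           └─ o
         │              └─ r *
         ├─ m
         │  └─ i
         │     └─ s
         │        └─ o *
         ├─ n
         │  └─ e
         │     └─ t
         │        └─ a *
         ├─ r
         │  └─ o
         │     └─ t
         │        └─ o
         │           └─ r *
         ├─ s
         │  └─ a
         │     └─ r *
         └─ t
            └─ o
               └─ r *
Counting every labelled node above: 35.

35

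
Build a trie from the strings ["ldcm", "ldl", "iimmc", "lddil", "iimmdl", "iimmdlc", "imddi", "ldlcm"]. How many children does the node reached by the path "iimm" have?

2

Walk "iimm" from the root, arriving at one node.
Characters that immediately follow "iimm" among the stored strings: {c, d}.
That node has 2 child edges.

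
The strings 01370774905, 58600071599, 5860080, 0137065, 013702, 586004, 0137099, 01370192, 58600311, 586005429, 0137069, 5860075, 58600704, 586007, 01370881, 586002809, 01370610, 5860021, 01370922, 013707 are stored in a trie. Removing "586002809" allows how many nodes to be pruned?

A node on "586002809"'s path can go only if nothing else ends at it or branches off below it.
The suffix "809" (3 nodes) is used only by "586002809"; the node for "586002" still has the child "1", so pruning stops there.
Nodes removed: 3

3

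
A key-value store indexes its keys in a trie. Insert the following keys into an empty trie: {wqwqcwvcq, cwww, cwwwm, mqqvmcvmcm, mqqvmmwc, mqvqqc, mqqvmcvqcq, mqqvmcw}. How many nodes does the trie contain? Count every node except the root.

For each word, the new-node count is its length minus the longest prefix already in the trie:
  "wqwqcwvcq" → 9 new (w, q, w, q, c, w, v, c, q)
  "cwww" → 4 new (c, w, w, w)
  "cwwwm" → prefix "cwww" already present; 1 new (m)
  "mqqvmcvmcm" → 10 new (m, q, q, v, m, c, v, m, c, m)
  "mqqvmmwc" → prefix "mqqvm" already present; 3 new (m, w, c)
  "mqvqqc" → prefix "mq" already present; 4 new (v, q, q, c)
  "mqqvmcvqcq" → prefix "mqqvmcv" already present; 3 new (q, c, q)
  "mqqvmcw" → prefix "mqqvmc" already present; 1 new (w)
Total nodes = 9 + 4 + 1 + 10 + 3 + 4 + 3 + 1 = 35

35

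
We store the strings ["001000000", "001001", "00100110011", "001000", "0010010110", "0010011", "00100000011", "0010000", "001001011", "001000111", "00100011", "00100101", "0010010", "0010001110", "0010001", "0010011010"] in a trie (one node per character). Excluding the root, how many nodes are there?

For each word, the new-node count is its length minus the longest prefix already in the trie:
  "001000000" → 9 new (0, 0, 1, 0, 0, 0, 0, 0, 0)
  "001001" → prefix "00100" already present; 1 new (1)
  "00100110011" → prefix "001001" already present; 5 new (1, 0, 0, 1, 1)
  "001000" → prefix "001000" already present; 0 new (none)
  "0010010110" → prefix "001001" already present; 4 new (0, 1, 1, 0)
  "0010011" → prefix "0010011" already present; 0 new (none)
  "00100000011" → prefix "001000000" already present; 2 new (1, 1)
  "0010000" → prefix "0010000" already present; 0 new (none)
  "001001011" → prefix "001001011" already present; 0 new (none)
  "001000111" → prefix "001000" already present; 3 new (1, 1, 1)
  "00100011" → prefix "00100011" already present; 0 new (none)
  "00100101" → prefix "00100101" already present; 0 new (none)
  "0010010" → prefix "0010010" already present; 0 new (none)
  "0010001110" → prefix "001000111" already present; 1 new (0)
  "0010001" → prefix "0010001" already present; 0 new (none)
  "0010011010" → prefix "00100110" already present; 2 new (1, 0)
Total nodes = 9 + 1 + 5 + 0 + 4 + 0 + 2 + 0 + 0 + 3 + 0 + 0 + 0 + 1 + 0 + 2 = 27

27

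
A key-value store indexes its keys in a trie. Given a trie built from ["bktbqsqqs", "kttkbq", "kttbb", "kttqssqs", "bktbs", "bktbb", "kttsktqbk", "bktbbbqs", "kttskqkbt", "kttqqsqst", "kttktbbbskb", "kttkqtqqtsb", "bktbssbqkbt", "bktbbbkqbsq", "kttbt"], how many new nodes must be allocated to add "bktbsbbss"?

4

The longest prefix of "bktbsbbss" already in the trie is "bktbs" (length 5).
So 9 − 5 = 4 new nodes.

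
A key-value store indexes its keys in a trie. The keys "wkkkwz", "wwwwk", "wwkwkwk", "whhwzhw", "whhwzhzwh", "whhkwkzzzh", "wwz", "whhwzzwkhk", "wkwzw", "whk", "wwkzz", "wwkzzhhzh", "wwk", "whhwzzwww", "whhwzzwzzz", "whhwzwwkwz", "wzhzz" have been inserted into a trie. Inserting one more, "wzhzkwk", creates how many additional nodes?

Walking "wzhzkwk" from the root, the first 4 characters ("wzhz") follow existing edges; "k" is the first miss.
So 7 − 4 = 3 new nodes.

3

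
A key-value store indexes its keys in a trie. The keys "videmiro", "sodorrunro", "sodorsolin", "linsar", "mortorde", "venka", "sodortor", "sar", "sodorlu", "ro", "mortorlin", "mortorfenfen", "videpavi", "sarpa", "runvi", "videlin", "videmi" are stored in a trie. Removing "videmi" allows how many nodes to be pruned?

0

Walk "videmi" from the leaf back toward the root, removing each node that no remaining word uses.
Every node on "videmi" is still needed (e.g. by "videmiro"), so nothing is freed.
Nodes removed: 0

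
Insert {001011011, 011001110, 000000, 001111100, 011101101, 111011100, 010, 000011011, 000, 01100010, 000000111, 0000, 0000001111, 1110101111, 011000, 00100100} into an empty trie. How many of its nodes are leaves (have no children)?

11

Leaves are exactly the stored words that no other stored word extends.
Those words: "0000001111", "000011011", "00100100", "001011011", "001111100", "010", "01100010", "011001110", "011101101", "1110101111", "111011100"
Leaf count: 11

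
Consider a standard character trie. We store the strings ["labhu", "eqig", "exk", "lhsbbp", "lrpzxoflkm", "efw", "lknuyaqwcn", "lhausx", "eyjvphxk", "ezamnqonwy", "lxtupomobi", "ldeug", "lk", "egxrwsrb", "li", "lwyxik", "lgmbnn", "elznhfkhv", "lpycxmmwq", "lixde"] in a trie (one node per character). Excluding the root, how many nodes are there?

106

For each word, the new-node count is its length minus the longest prefix already in the trie:
  "labhu" → 5 new (l, a, b, h, u)
  "eqig" → 4 new (e, q, i, g)
  "exk" → prefix "e" already present; 2 new (x, k)
  "lhsbbp" → prefix "l" already present; 5 new (h, s, b, b, p)
  "lrpzxoflkm" → prefix "l" already present; 9 new (r, p, z, x, o, f, l, k, m)
  "efw" → prefix "e" already present; 2 new (f, w)
  "lknuyaqwcn" → prefix "l" already present; 9 new (k, n, u, y, a, q, w, c, n)
  "lhausx" → prefix "lh" already present; 4 new (a, u, s, x)
  "eyjvphxk" → prefix "e" already present; 7 new (y, j, v, p, h, x, k)
  "ezamnqonwy" → prefix "e" already present; 9 new (z, a, m, n, q, o, n, w, y)
  "lxtupomobi" → prefix "l" already present; 9 new (x, t, u, p, o, m, o, b, i)
  "ldeug" → prefix "l" already present; 4 new (d, e, u, g)
  "lk" → prefix "lk" already present; 0 new (none)
  "egxrwsrb" → prefix "e" already present; 7 new (g, x, r, w, s, r, b)
  "li" → prefix "l" already present; 1 new (i)
  "lwyxik" → prefix "l" already present; 5 new (w, y, x, i, k)
  "lgmbnn" → prefix "l" already present; 5 new (g, m, b, n, n)
  "elznhfkhv" → prefix "e" already present; 8 new (l, z, n, h, f, k, h, v)
  "lpycxmmwq" → prefix "l" already present; 8 new (p, y, c, x, m, m, w, q)
  "lixde" → prefix "li" already present; 3 new (x, d, e)
Total nodes = 5 + 4 + 2 + 5 + 9 + 2 + 9 + 4 + 7 + 9 + 9 + 4 + 0 + 7 + 1 + 5 + 5 + 8 + 8 + 3 = 106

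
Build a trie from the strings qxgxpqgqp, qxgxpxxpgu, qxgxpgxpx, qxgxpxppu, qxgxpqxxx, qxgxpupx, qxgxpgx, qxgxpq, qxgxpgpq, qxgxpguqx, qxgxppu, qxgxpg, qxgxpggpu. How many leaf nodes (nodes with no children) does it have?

10

Leaves are exactly the stored words that no other stored word extends.
Those words: "qxgxpggpu", "qxgxpgpq", "qxgxpguqx", "qxgxpgxpx", "qxgxppu", "qxgxpqgqp", "qxgxpqxxx", "qxgxpupx", "qxgxpxppu", "qxgxpxxpgu"
Leaf count: 10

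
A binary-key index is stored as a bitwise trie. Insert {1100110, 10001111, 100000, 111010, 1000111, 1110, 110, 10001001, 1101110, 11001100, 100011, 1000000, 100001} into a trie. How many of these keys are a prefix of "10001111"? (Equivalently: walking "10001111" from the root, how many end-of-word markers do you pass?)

3

Traverse "10001111" character by character; count nodes along the way that are marked as word ends.
Prefixes of the query that are stored words: "100011", "1000111", "10001111"
Count: 3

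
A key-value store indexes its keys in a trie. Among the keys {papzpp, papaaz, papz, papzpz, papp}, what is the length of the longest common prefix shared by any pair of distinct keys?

Equivalently: take the maximum, over all pairs, of their longest common prefix length.
e.g. "papzpp" and "papzpz" share the prefix "papzp" of length 5; no pair shares a longer one.
Longest shared-prefix length: 5

5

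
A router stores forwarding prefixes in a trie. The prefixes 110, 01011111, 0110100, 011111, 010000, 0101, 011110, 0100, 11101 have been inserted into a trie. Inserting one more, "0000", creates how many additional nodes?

"0" is already a path in the trie; the remaining "000" must be added.
New nodes needed: |"0000"| − 1 = 4 − 1 = 3.

3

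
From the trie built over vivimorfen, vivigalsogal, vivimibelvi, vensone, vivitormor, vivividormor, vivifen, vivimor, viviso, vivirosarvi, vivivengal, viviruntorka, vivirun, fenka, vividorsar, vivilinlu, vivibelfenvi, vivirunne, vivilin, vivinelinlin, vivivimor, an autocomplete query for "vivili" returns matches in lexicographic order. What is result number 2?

vivilinlu

Words with prefix "vivili", in lexicographic order: "vivilin", "vivilinlu"
The 2nd is vivilinlu.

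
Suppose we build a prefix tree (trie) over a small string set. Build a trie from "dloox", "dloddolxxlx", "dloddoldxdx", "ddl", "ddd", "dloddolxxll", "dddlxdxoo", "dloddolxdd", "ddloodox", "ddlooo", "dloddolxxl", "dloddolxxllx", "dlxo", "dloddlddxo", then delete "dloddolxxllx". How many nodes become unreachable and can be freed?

1

A node on "dloddolxxllx"'s path can go only if nothing else ends at it or branches off below it.
The suffix "x" (1 node) is used only by "dloddolxxllx"; "dloddolxxll" is itself a stored word, so pruning stops there.
Nodes removed: 1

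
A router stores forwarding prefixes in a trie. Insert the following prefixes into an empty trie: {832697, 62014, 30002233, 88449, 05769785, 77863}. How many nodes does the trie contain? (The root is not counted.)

36

Count nodes per top-level branch (shared prefixes stored once):
  '0'-branch (05769785): 8 nodes
  '3'-branch (30002233): 8 nodes
  '6'-branch (62014): 5 nodes
  '7'-branch (77863): 5 nodes
  '8'-branch (832697, 88449): 10 nodes
Sum: 36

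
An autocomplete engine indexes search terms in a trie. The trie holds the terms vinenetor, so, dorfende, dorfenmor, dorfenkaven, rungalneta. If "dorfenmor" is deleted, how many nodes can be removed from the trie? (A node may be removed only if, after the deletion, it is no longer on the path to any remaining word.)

Walk "dorfenmor" from the leaf back toward the root, removing each node that no remaining word uses.
The suffix "mor" (3 nodes) is used only by "dorfenmor"; the node for "dorfen" still has the child "d", so pruning stops there.
Nodes removed: 3

3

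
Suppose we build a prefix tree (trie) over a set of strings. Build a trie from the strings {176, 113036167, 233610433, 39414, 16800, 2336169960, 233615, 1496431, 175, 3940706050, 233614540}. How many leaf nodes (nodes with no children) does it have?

Leaves are exactly the stored words that no other stored word extends.
Those words: "113036167", "1496431", "16800", "175", "176", "233610433", "233614540", "233615", "2336169960", "3940706050", "39414"
Leaf count: 11

11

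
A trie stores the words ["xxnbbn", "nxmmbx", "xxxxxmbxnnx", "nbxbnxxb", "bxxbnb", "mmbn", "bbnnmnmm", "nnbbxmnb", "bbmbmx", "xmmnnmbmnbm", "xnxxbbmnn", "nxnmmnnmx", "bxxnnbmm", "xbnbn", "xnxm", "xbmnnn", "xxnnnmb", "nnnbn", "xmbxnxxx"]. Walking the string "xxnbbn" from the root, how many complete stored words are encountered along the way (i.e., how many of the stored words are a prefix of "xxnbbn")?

1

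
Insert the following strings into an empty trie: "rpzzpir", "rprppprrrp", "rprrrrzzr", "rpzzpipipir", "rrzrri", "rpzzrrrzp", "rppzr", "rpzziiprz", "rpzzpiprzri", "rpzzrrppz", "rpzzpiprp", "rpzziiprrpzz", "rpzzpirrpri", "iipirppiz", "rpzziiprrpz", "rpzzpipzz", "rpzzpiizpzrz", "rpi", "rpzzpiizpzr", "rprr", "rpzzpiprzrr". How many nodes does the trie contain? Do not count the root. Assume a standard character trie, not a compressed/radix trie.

Insert word by word; a character creates a node only if that edge doesn't already exist:
  "rpzzpir" → 7 new (r, p, z, z, p, i, r)
  "rprppprrrp" → prefix "rp" already present; 8 new (r, p, p, p, r, r, r, p)
  "rprrrrzzr" → prefix "rpr" already present; 6 new (r, r, r, z, z, r)
  "rpzzpipipir" → prefix "rpzzpi" already present; 5 new (p, i, p, i, r)
  "rrzrri" → prefix "r" already present; 5 new (r, z, r, r, i)
  "rpzzrrrzp" → prefix "rpzz" already present; 5 new (r, r, r, z, p)
  "rppzr" → prefix "rp" already present; 3 new (p, z, r)
  "rpzziiprz" → prefix "rpzz" already present; 5 new (i, i, p, r, z)
  "rpzzpiprzri" → prefix "rpzzpip" already present; 4 new (r, z, r, i)
  "rpzzrrppz" → prefix "rpzzrr" already present; 3 new (p, p, z)
  "rpzzpiprp" → prefix "rpzzpipr" already present; 1 new (p)
  "rpzziiprrpzz" → prefix "rpzziipr" already present; 4 new (r, p, z, z)
  "rpzzpirrpri" → prefix "rpzzpir" already present; 4 new (r, p, r, i)
  "iipirppiz" → 9 new (i, i, p, i, r, p, p, i, z)
  "rpzziiprrpz" → prefix "rpzziiprrpz" already present; 0 new (none)
  "rpzzpipzz" → prefix "rpzzpip" already present; 2 new (z, z)
  "rpzzpiizpzrz" → prefix "rpzzpi" already present; 6 new (i, z, p, z, r, z)
  "rpi" → prefix "rp" already present; 1 new (i)
  "rpzzpiizpzr" → prefix "rpzzpiizpzr" already present; 0 new (none)
  "rprr" → prefix "rprr" already present; 0 new (none)
  "rpzzpiprzrr" → prefix "rpzzpiprzr" already present; 1 new (r)
Total nodes = 7 + 8 + 6 + 5 + 5 + 5 + 3 + 5 + 4 + 3 + 1 + 4 + 4 + 9 + 0 + 2 + 6 + 1 + 0 + 0 + 1 = 79

79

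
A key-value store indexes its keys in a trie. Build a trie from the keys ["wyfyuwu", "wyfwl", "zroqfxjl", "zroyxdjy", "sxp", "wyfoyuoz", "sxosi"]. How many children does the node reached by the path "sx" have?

2

Walk "sx" from the root, arriving at one node.
Distinct next characters after "sx": o, p.
That node has 2 child edges.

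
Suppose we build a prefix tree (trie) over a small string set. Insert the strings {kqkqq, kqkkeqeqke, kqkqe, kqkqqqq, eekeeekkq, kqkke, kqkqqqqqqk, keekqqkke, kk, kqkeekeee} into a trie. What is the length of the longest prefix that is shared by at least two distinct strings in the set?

7

Equivalently: take the maximum, over all pairs, of their longest common prefix length.
"kqkqqqq" and "kqkqqqqqqk" agree on "kqkqqqq" (7 characters) before diverging; nothing deeper is shared.
Longest shared-prefix length: 7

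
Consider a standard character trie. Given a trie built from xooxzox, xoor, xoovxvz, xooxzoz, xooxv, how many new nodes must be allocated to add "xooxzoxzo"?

The longest prefix of "xooxzoxzo" already in the trie is "xooxzox" (length 7).
So 9 − 7 = 2 new nodes.

2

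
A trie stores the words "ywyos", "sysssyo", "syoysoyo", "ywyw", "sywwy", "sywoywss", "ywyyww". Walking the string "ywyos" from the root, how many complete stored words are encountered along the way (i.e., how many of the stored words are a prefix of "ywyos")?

Walk "ywyos" from the root; an end-of-word marker is hit whenever a stored word is a prefix of "ywyos".
Prefixes of the query that are stored words: "ywyos"
Count: 1

1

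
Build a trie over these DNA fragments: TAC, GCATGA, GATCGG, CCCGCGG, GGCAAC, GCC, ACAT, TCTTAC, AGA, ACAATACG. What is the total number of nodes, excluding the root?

43

Trace insertions, counting only characters that open a new branch:
  "TAC" → 3 new (T, A, C)
  "GCATGA" → 6 new (G, C, A, T, G, A)
  "GATCGG" → prefix "G" already present; 5 new (A, T, C, G, G)
  "CCCGCGG" → 7 new (C, C, C, G, C, G, G)
  "GGCAAC" → prefix "G" already present; 5 new (G, C, A, A, C)
  "GCC" → prefix "GC" already present; 1 new (C)
  "ACAT" → 4 new (A, C, A, T)
  "TCTTAC" → prefix "T" already present; 5 new (C, T, T, A, C)
  "AGA" → prefix "A" already present; 2 new (G, A)
  "ACAATACG" → prefix "ACA" already present; 5 new (A, T, A, C, G)
Total nodes = 3 + 6 + 5 + 7 + 5 + 1 + 4 + 5 + 2 + 5 = 43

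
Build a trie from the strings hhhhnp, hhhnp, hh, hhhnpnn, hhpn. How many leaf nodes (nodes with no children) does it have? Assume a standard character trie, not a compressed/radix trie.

A leaf is a node with no children — equivalently, the end of a word that is not a proper prefix of any other stored word.
Those words: "hhhhnp", "hhhnpnn", "hhpn"
Leaf count: 3

3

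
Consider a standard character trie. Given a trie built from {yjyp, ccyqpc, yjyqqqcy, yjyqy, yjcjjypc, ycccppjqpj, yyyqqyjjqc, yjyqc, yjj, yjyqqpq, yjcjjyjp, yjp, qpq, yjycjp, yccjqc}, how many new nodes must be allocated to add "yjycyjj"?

The longest prefix of "yjycyjj" already in the trie is "yjyc" (length 4).
Each of the 3 remaining characters creates one node.

3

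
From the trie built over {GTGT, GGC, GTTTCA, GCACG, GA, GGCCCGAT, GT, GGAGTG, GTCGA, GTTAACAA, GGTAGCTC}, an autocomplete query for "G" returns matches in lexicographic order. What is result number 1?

GA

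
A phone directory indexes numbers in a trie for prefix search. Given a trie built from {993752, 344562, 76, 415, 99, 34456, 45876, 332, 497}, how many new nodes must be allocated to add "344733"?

The longest prefix of "344733" already in the trie is "344" (length 3).
So 6 − 3 = 3 new nodes.

3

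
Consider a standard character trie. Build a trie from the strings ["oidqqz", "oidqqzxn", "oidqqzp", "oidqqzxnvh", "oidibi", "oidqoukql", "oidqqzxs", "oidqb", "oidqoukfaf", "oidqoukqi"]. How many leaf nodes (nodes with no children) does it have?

8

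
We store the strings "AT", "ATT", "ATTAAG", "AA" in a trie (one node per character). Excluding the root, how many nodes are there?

Count nodes per top-level branch (shared prefixes stored once):
  'A'-branch (AA, AT, ATT, ATTAAG): 7 nodes
Sum: 7

7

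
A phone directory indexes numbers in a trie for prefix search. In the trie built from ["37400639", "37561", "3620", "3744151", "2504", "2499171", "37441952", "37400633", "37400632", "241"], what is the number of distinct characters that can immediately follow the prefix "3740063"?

3

The children of the "3740063" node are the distinct next characters among strings starting with "3740063".
Distinct next characters after "3740063": 2, 3, 9.
That node has 3 child edges.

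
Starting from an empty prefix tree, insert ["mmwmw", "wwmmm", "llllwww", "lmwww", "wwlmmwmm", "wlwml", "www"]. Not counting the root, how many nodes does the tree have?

32

Count nodes per top-level branch (shared prefixes stored once):
  'l'-branch (llllwww, lmwww): 11 nodes
  'm'-branch (mmwmw): 5 nodes
  'w'-branch (wlwml, wwlmmwmm, wwmmm, www): 16 nodes
Sum: 32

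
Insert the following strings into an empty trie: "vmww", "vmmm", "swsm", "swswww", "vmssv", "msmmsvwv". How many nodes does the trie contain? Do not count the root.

24

For each word, the new-node count is its length minus the longest prefix already in the trie:
  "vmww" → 4 new (v, m, w, w)
  "vmmm" → prefix "vm" already present; 2 new (m, m)
  "swsm" → 4 new (s, w, s, m)
  "swswww" → prefix "sws" already present; 3 new (w, w, w)
  "vmssv" → prefix "vm" already present; 3 new (s, s, v)
  "msmmsvwv" → 8 new (m, s, m, m, s, v, w, v)
Total nodes = 4 + 2 + 4 + 3 + 3 + 8 = 24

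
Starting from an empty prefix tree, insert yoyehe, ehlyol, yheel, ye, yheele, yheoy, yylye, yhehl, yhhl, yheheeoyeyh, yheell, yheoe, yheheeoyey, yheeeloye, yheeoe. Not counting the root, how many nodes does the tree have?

44

Insert word by word; a character creates a node only if that edge doesn't already exist:
  "yoyehe" → 6 new (y, o, y, e, h, e)
  "ehlyol" → 6 new (e, h, l, y, o, l)
  "yheel" → prefix "y" already present; 4 new (h, e, e, l)
  "ye" → prefix "y" already present; 1 new (e)
  "yheele" → prefix "yheel" already present; 1 new (e)
  "yheoy" → prefix "yhe" already present; 2 new (o, y)
  "yylye" → prefix "y" already present; 4 new (y, l, y, e)
  "yhehl" → prefix "yhe" already present; 2 new (h, l)
  "yhhl" → prefix "yh" already present; 2 new (h, l)
  "yheheeoyeyh" → prefix "yheh" already present; 7 new (e, e, o, y, e, y, h)
  "yheell" → prefix "yheel" already present; 1 new (l)
  "yheoe" → prefix "yheo" already present; 1 new (e)
  "yheheeoyey" → prefix "yheheeoyey" already present; 0 new (none)
  "yheeeloye" → prefix "yhee" already present; 5 new (e, l, o, y, e)
  "yheeoe" → prefix "yhee" already present; 2 new (o, e)
Total nodes = 6 + 6 + 4 + 1 + 1 + 2 + 4 + 2 + 2 + 7 + 1 + 1 + 0 + 5 + 2 = 44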